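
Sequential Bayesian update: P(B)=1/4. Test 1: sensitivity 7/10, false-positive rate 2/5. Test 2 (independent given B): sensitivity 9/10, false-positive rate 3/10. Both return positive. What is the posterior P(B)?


After test 1: P(+) = 7/10*1/4 + 2/5*3/4 = 19/40
P(B|+) = (7/40)/(19/40) = 7/19
After test 2 (use post1 as new prior): P(+) = 9/10*7/19 + 3/10*12/19 = 99/190
P(B|+,+) = (63/190)/(99/190) = 7/11

7/11


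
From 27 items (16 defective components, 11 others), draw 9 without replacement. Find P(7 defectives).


P(X=7) = C(16,7)*C(11,2) / C(27,9)
= 11440*55 / 4686825
= 629200/4686825 = 176/1311

176/1311


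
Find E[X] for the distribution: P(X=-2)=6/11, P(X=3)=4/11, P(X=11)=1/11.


E[X] = sum(x * P(x))
= -2*6/11 + 3*4/11 + 11*1/11
= 1

1


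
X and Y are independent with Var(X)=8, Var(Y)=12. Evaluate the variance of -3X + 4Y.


Independence => Cov(X,Y)=0
Var(-3X + 4Y) = (-3)^2*Var(X) + 4^2*Var(Y)
= 9*8 + 16*12 = 264

264


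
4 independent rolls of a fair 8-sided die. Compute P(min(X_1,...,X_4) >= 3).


P(min >= 3) = P(all X_i >= 3) = (P(X_1 >= 3))^4
= (6/8)^4 = (3/4)^4 = 81/256

81/256


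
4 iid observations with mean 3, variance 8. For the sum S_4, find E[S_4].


E[S_n] = n*E[X_1] = 4*3 = 12

12


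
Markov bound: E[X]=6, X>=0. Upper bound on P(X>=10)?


Markov: P(X >= a) <= E[X]/a
P(X >= 10) <= 6/10 = 3/5

3/5


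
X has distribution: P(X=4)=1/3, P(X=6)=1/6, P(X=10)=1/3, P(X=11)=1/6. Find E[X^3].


E[X^3] = sum(g(x)*P(x))
= 64*1/3 + 216*1/6 + 1000*1/3 + 1331*1/6
= 1225/2

1225/2


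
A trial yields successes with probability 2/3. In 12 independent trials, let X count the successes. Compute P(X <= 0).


P(X<=0) = P(X=0)
= 1/531441
= 1/531441

1/531441


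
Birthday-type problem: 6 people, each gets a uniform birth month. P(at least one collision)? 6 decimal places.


P(all different) = prod((12-i)/12 for i=0..5) = 0.222801
P(at least one match) = 1 - 0.222801 = 0.777199

0.777199


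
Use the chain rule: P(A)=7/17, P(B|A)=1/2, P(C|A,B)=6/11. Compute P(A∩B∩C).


P(A∩B∩C) = P(A) * P(B|A) * P(C|A∩B)
= 7/17 * 1/2 * 6/11
= 7/34 * 6/11 = 21/187

21/187


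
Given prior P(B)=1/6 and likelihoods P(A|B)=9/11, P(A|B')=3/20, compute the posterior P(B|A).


P(A) = P(A|B)P(B) + P(A|B')P(B') = 9/11*1/6 + 3/20*5/6 = 23/88
P(B|A) = P(A|B)P(B)/P(A) = (3/22)/(23/88) = 12/23

12/23


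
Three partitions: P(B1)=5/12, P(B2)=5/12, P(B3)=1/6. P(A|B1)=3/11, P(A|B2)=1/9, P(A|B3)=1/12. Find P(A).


P(A) = P(A|B1)P(B1) + P(A|B2)P(B2) + P(A|B3)P(B3)
= 3/11*5/12 + 1/9*5/12 + 1/12*1/6
= 5/44 + 5/108 + 1/72 = 413/2376

413/2376


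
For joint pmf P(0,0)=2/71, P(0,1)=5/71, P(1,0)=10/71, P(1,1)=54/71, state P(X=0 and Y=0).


Read from table: P(X=0, Y=0) = 2/71

2/71


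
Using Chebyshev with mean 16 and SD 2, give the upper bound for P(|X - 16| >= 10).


k = 10/2 = 5
Chebyshev: P(|X-mu| >= k*sigma) <= 1/k^2 = 1/5^2 = 1/25

1/25


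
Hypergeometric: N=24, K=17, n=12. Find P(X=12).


P(X=12) = C(17,12)*C(7,0) / C(24,12)
= 6188*1 / 2704156
= 6188/2704156 = 1/437

1/437


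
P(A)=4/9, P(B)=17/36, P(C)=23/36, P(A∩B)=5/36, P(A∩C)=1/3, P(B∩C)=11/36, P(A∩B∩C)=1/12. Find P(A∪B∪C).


P(A∪B∪C) = P(A)+P(B)+P(C) - P(AB)-P(AC)-P(BC) + P(ABC)
= 4/9+17/36+23/36 - 5/36-1/3-11/36 + 1/12
= 31/36

31/36


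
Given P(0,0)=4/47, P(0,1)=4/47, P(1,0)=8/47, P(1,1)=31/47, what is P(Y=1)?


P(Y=1) = P(0,1)+P(1,1) = 4/47 + 31/47 = 35/47

35/47


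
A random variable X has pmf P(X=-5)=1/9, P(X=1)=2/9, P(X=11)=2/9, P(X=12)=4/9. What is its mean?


E[X] = sum(x * P(x))
= -5*1/9 + 1*2/9 + 11*2/9 + 12*4/9
= 67/9

67/9


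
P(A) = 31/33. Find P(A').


P(A') = 1 - P(A) = 1 - 31/33 = 2/33

2/33


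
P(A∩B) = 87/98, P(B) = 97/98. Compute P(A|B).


P(A|B) = P(A∩B)/P(B) = (87/98)/(97/98) = 87/97

87/97


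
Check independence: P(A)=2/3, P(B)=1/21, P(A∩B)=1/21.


P(A)*P(B) = 2/3*1/21 = 2/63
P(A∩B) = 1/21 != 2/63, so not independent

No, A and B are not independent


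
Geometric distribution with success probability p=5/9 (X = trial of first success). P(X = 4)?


P(X=4) = (1-p)^3 * p = (4/9)^3 * 5/9
= 64/729 * 5/9 = 320/6561

320/6561


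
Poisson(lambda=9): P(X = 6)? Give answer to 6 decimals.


P(X=6) = e^(-9) * 9^6 / 6!
≈ 0.0001234098041 * 531441 / 720
≈ 0.091090

0.091090


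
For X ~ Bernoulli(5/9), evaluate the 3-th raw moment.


For Bernoulli: X in {0,1}
E[X^3] = 0^3*(1-5/9) + 1^3*5/9 = 5/9

5/9


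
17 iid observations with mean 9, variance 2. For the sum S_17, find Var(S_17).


By independence, Var(S_n) = n*Var(X_1) = 17*2 = 34

34


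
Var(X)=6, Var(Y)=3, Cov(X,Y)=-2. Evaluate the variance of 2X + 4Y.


Var(2X + 4Y) = 2^2*Var(X) + 4^2*Var(Y) + 2*2*4*Cov(X,Y)
= 4*6 + 16*3 + 16*(-2)
= 24 + 48 - 32 = 40

40


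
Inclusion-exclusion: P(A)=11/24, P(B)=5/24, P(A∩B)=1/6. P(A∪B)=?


P(A∪B) = P(A) + P(B) - P(A∩B)
= 11/24 + 5/24 - 1/6 = 1/2

1/2


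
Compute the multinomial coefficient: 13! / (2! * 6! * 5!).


13! = 6227020800
Denominator: 2!=2 * 6!=720 * 5!=120
Coefficient = 6227020800 / 172800 = 36036

36036


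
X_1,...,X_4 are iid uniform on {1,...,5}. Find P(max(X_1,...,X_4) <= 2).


P(max <= 2) = P(all X_i <= 2) = (P(X_1 <= 2))^4
= (2/5)^4 = 16/625

16/625


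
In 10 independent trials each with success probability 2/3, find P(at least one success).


P(at least one) = 1 - P(none)
P(none) = (1 - 2/3)^10 = (1/3)^10 = 1/59049
P(at least one) = 1 - 1/59049 = 59048/59049

59048/59049


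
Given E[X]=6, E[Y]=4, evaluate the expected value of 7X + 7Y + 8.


E[7X + 7Y + 8] = 7*E[X] + 7*E[Y] + 8
= (7)*(6) + (7)*(4) + (8)
= 42 + 28 + 8 = 78

78


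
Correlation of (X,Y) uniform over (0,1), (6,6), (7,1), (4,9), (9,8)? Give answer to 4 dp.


Cov(X,Y) = 4.2000, Var(X) = 9.3600, Var(Y) = 11.6000
rho = Cov/(sqrt(VarX)*sqrt(VarY)) = 0.4031

0.4031


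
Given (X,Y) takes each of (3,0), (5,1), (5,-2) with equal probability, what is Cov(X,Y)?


E[X]=13/3, E[Y]=-1/3, E[XY]=-5/3
Cov(X,Y) = E[XY] - E[X]E[Y] = -5/3 - 13/3*-1/3 = -2/9

-2/9


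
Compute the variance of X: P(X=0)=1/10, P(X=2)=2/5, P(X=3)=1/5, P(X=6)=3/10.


E[X] = 16/5, E[X^2] = 71/5
Var(X) = E[X^2] - (E[X])^2 = 71/5 - (16/5)^2 = 99/25

99/25


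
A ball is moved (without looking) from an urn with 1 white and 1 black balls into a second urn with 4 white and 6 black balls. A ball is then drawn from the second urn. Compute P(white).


P(transfer white) = 1/2; P(transfer black) = 1/2
If white transferred: Urn II has 5 white of 11, so P(white|white moved) = 5/11
If black transferred: Urn II has 4 white of 11, so P(white|black moved) = 4/11
By total probability: P(white) = 1/2*5/11 + 1/2*4/11 = 9/22

9/22


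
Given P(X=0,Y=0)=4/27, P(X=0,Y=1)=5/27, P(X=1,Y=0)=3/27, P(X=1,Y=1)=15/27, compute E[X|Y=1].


P(Y=1) = 20/27
E[X|Y=1] = (0*5 + 1*15)/20 = 15/20 = 3/4

3/4


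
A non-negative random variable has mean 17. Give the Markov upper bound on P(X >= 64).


Markov: P(X >= a) <= E[X]/a
P(X >= 64) <= 17/64

17/64


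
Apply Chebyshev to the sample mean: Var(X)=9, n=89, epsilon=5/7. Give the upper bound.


Var(Xbar) = Var(X)/n = 9/89
Chebyshev: P(|Xbar-mu| >= 5/7) <= Var(Xbar)/(5/7)^2 = (9/89)/(25/49) = 441/2225

441/2225


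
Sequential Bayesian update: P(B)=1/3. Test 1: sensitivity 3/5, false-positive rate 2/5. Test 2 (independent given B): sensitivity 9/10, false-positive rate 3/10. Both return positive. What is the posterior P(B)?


After test 1: P(+) = 3/5*1/3 + 2/5*2/3 = 7/15
P(B|+) = (1/5)/(7/15) = 3/7
After test 2 (use post1 as new prior): P(+) = 9/10*3/7 + 3/10*4/7 = 39/70
P(B|+,+) = (27/70)/(39/70) = 9/13

9/13


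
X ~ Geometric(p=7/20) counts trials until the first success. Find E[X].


For geometric (trials until first success), E[X] = 1/p = 1/(7/20) = 20/7

20/7


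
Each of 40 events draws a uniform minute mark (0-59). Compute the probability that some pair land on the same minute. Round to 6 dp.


P(all different) = prod((60-i)/60 for i=0..39) = 0.000000
P(at least one match) = 1 - 0.000000 = 1.000000

1.000000


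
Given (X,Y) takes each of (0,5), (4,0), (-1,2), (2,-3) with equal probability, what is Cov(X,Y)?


E[X]=5/4, E[Y]=1, E[XY]=-2
Cov(X,Y) = E[XY] - E[X]E[Y] = -2 - 5/4*1 = -13/4

-13/4


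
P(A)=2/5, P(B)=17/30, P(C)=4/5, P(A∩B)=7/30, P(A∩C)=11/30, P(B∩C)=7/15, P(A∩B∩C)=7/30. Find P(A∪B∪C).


P(A∪B∪C) = P(A)+P(B)+P(C) - P(AB)-P(AC)-P(BC) + P(ABC)
= 2/5+17/30+4/5 - 7/30-11/30-7/15 + 7/30
= 14/15

14/15


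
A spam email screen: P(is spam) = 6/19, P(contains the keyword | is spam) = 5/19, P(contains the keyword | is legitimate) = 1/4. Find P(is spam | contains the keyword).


P(A) = P(A|B)P(B) + P(A|B')P(B') = 5/19*6/19 + 1/4*13/19 = 367/1444
P(B|A) = P(A|B)P(B)/P(A) = (30/361)/(367/1444) = 120/367

120/367


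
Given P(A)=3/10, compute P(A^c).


P(A') = 1 - P(A) = 1 - 3/10 = 7/10

7/10


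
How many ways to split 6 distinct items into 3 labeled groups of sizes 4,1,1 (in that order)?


6! = 720
Denominator: 4!=24 * 1!=1 * 1!=1
Coefficient = 720 / 24 = 30

30


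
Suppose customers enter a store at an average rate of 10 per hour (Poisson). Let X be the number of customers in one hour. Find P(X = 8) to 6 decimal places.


P(X=8) = e^(-10) * 10^8 / 8!
≈ 0.00004539992976 * 100000000 / 40320
≈ 0.112599

0.112599


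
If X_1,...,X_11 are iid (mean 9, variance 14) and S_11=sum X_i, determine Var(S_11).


By independence, Var(S_n) = n*Var(X_1) = 11*14 = 154

154


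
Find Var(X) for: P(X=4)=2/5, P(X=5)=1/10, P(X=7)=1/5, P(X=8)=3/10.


E[X] = 59/10, E[X^2] = 379/10
Var(X) = E[X^2] - (E[X])^2 = 379/10 - (59/10)^2 = 309/100

309/100


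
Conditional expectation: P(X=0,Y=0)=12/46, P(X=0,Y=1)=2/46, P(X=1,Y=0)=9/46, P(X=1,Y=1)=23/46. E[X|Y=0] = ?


P(Y=0) = 21/46
E[X|Y=0] = (0*12 + 1*9)/21 = 9/21 = 3/7

3/7


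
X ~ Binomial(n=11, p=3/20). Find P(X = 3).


P(X=3) = C(11,3) * p^3 * (1-p)^8
= 165 * 27/8000 * 6975757441/25600000000
= 6215399879931/40960000000000

6215399879931/40960000000000


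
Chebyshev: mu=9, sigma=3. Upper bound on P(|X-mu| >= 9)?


k = 9/3 = 3
Chebyshev: P(|X-mu| >= k*sigma) <= 1/k^2 = 1/3^2 = 1/9

1/9


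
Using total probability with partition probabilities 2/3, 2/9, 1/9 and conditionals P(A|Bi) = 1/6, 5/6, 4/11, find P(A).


P(A) = P(A|B1)P(B1) + P(A|B2)P(B2) + P(A|B3)P(B3)
= 1/6*2/3 + 5/6*2/9 + 4/11*1/9
= 1/9 + 5/27 + 4/99 = 100/297

100/297


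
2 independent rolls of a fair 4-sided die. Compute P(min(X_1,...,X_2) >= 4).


P(min >= 4) = P(all X_i >= 4) = (P(X_1 >= 4))^2
= (1/4)^2 = 1/16

1/16


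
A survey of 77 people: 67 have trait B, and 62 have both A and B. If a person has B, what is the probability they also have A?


P(A|B) = P(A∩B)/P(B) = (62/77)/(67/77) = 62/67

62/67


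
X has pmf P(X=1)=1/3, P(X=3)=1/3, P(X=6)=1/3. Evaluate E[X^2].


E[X^2] = sum(x^2 * P(x))
= 1*1/3 + 9*1/3 + 36*1/3
= 46/3

46/3


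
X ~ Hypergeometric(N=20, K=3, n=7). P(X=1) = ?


P(X=1) = C(3,1)*C(17,6) / C(20,7)
= 3*12376 / 77520
= 37128/77520 = 91/190

91/190


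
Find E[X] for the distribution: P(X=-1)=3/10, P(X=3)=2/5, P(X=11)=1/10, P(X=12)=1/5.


E[X] = sum(x * P(x))
= -1*3/10 + 3*2/5 + 11*1/10 + 12*1/5
= 22/5

22/5


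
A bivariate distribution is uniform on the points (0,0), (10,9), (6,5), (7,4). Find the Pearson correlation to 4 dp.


Cov(X,Y) = 11.1250, Var(X) = 13.1875, Var(Y) = 10.2500
rho = Cov/(sqrt(VarX)*sqrt(VarY)) = 0.9569

0.9569


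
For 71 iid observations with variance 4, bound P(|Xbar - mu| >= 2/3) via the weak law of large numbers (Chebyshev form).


Var(Xbar) = Var(X)/n = 4/71
Chebyshev: P(|Xbar-mu| >= 2/3) <= Var(Xbar)/(2/3)^2 = (4/71)/(4/9) = 9/71

9/71


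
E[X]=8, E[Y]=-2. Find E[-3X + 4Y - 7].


E[-3X + 4Y - 7] = -3*E[X] + 4*E[Y] - 7
= (-3)*(8) + (4)*(-2) + (-7)
= -24 - 8 - 7 = -39

-39


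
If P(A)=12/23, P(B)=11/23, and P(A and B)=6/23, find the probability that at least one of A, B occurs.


P(A∪B) = P(A) + P(B) - P(A∩B)
= 12/23 + 11/23 - 6/23 = 17/23

17/23


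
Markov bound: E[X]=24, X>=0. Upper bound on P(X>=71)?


Markov: P(X >= a) <= E[X]/a
P(X >= 71) <= 24/71

24/71


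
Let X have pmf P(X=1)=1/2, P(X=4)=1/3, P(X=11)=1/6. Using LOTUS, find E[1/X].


E[1/X] = sum(g(x)*P(x))
= 1*1/2 + 1/4*1/3 + 1/11*1/6
= 79/132

79/132


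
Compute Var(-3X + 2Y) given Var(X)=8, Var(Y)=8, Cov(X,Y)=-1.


Var(-3X + 2Y) = (-3)^2*Var(X) + 2^2*Var(Y) + 2*(-3)*2*Cov(X,Y)
= 9*8 + 4*8 - 12*(-1)
= 72 + 32 + 12 = 116

116


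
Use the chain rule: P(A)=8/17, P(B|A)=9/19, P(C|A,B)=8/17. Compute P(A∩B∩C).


P(A∩B∩C) = P(A) * P(B|A) * P(C|A∩B)
= 8/17 * 9/19 * 8/17
= 72/323 * 8/17 = 576/5491

576/5491


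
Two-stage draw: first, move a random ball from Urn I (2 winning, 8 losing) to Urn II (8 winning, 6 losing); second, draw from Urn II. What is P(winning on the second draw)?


P(transfer winning) = 2/10 = 1/5; P(transfer losing) = 4/5
If winning transferred: Urn II has 9 winning of 15, so P(winning|winning moved) = 3/5
If losing transferred: Urn II has 8 winning of 15, so P(winning|losing moved) = 8/15
By total probability: P(winning) = 1/5*3/5 + 4/5*8/15 = 41/75

41/75


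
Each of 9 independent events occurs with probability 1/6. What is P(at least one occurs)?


P(at least one) = 1 - P(none)
P(none) = (1 - 1/6)^9 = (5/6)^9 = 1953125/10077696
P(at least one) = 1 - 1953125/10077696 = 8124571/10077696

8124571/10077696


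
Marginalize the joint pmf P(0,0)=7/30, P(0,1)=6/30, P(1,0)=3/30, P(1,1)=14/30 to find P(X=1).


P(X=1) = P(1,0)+P(1,1) = 3/30 + 14/30 = 17/30

17/30


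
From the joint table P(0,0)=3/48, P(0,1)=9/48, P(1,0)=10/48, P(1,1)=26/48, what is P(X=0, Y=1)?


Read from table: P(X=0, Y=1) = 9/48 = 3/16

3/16


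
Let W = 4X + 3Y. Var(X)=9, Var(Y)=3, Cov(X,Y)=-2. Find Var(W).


Var(4X + 3Y) = 4^2*Var(X) + 3^2*Var(Y) + 2*4*3*Cov(X,Y)
= 16*9 + 9*3 + 24*(-2)
= 144 + 27 - 48 = 123

123


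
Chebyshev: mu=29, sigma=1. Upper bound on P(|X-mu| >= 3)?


k = 3/1 = 3
Chebyshev: P(|X-mu| >= k*sigma) <= 1/k^2 = 1/3^2 = 1/9

1/9


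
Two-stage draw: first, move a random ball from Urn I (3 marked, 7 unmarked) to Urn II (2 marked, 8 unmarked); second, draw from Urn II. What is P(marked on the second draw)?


P(transfer marked) = 3/10; P(transfer unmarked) = 7/10
If marked transferred: Urn II has 3 marked of 11, so P(marked|marked moved) = 3/11
If unmarked transferred: Urn II has 2 marked of 11, so P(marked|unmarked moved) = 2/11
By total probability: P(marked) = 3/10*3/11 + 7/10*2/11 = 23/110

23/110


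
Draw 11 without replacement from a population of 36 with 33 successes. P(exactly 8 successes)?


P(X=8) = C(33,8)*C(3,3) / C(36,11)
= 13884156*1 / 600805296
= 13884156/600805296 = 11/476

11/476


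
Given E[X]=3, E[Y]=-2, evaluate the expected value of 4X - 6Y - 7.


E[4X - 6Y - 7] = 4*E[X] - 6*E[Y] - 7
= (4)*(3) + (-6)*(-2) + (-7)
= 12 + 12 - 7 = 17

17


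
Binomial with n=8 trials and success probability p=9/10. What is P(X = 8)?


P(X=8) = C(8,8) * p^8 * (1-p)^0
= 1 * 43046721/100000000 * 1
= 43046721/100000000

43046721/100000000


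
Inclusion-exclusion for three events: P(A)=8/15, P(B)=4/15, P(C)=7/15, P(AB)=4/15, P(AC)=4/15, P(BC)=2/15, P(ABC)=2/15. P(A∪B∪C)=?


P(A∪B∪C) = P(A)+P(B)+P(C) - P(AB)-P(AC)-P(BC) + P(ABC)
= 8/15+4/15+7/15 - 4/15-4/15-2/15 + 2/15
= 11/15

11/15


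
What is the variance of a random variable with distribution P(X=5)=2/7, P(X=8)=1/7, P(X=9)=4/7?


E[X] = 54/7, E[X^2] = 438/7
Var(X) = E[X^2] - (E[X])^2 = 438/7 - (54/7)^2 = 150/49

150/49


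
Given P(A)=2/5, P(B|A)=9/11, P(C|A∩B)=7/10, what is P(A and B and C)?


P(A∩B∩C) = P(A) * P(B|A) * P(C|A∩B)
= 2/5 * 9/11 * 7/10
= 18/55 * 7/10 = 63/275

63/275


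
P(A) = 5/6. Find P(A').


P(A') = 1 - P(A) = 1 - 5/6 = 1/6

1/6


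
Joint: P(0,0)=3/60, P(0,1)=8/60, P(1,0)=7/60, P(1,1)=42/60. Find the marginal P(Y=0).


P(Y=0) = P(0,0)+P(1,0) = 3/60 + 7/60 = 10/60 = 1/6

1/6


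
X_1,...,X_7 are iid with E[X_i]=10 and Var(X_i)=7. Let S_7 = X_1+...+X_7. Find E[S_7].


E[S_n] = n*E[X_1] = 7*10 = 70

70


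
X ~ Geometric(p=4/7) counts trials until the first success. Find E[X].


For geometric (trials until first success), E[X] = 1/p = 1/(4/7) = 7/4

7/4


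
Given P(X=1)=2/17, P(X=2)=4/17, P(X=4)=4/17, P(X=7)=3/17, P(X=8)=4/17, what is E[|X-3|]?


E[|X-3|] = sum(g(x)*P(x))
= 2*2/17 + 1*4/17 + 1*4/17 + 4*3/17 + 5*4/17
= 44/17

44/17


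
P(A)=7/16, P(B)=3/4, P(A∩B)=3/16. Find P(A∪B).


P(A∪B) = P(A) + P(B) - P(A∩B)
= 7/16 + 3/4 - 3/16 = 1

1


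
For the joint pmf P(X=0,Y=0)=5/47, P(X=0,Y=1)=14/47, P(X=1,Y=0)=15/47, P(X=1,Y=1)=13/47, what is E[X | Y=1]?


P(Y=1) = 27/47
E[X|Y=1] = (0*14 + 1*13)/27 = 13/27

13/27


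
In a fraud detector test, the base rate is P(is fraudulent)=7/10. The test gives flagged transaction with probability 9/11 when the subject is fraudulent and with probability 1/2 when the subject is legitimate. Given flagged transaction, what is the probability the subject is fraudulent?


P(A) = P(A|B)P(B) + P(A|B')P(B') = 9/11*7/10 + 1/2*3/10 = 159/220
P(B|A) = P(A|B)P(B)/P(A) = (63/110)/(159/220) = 42/53

42/53


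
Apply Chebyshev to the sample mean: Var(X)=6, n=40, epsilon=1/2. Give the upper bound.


Var(Xbar) = Var(X)/n = 6/40
Chebyshev: P(|Xbar-mu| >= 1/2) <= Var(Xbar)/(1/2)^2 = (3/20)/(1/4) = 3/5

3/5


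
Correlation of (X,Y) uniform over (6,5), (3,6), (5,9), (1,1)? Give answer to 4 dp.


Cov(X,Y) = 3.8125, Var(X) = 3.6875, Var(Y) = 8.1875
rho = Cov/(sqrt(VarX)*sqrt(VarY)) = 0.6939

0.6939


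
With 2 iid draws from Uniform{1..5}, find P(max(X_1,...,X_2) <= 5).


P(max <= 5) = P(all X_i <= 5) = (P(X_1 <= 5))^2
= (5/5)^2 = 1^2 = 1

1


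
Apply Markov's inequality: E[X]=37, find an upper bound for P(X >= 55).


Markov: P(X >= a) <= E[X]/a
P(X >= 55) <= 37/55

37/55


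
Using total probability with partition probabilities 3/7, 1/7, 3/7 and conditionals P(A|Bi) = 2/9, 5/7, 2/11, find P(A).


P(A) = P(A|B1)P(B1) + P(A|B2)P(B2) + P(A|B3)P(B3)
= 2/9*3/7 + 5/7*1/7 + 2/11*3/7
= 2/21 + 5/49 + 6/77 = 445/1617

445/1617


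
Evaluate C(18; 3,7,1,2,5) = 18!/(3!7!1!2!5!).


18! = 6402373705728000
Denominator: 3!=6 * 7!=5040 * 1!=1 * 2!=2 * 5!=120
Coefficient = 6402373705728000 / 7257600 = 882161280

882161280


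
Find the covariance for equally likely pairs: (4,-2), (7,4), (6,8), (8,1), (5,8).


E[X]=6, E[Y]=19/5, E[XY]=116/5
Cov(X,Y) = E[XY] - E[X]E[Y] = 116/5 - 6*19/5 = 2/5

2/5


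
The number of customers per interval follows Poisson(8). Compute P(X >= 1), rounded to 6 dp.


P(X>=1) = 1 - P(X<=0) = 1 - (e^(-8)*8^0/0!)
≈ 1 - 0.0003354626 = 0.9996645374
≈ 0.999665

0.999665


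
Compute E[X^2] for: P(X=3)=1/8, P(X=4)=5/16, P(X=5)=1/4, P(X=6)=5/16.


E[X^2] = sum(x^2 * P(x))
= 9*1/8 + 16*5/16 + 25*1/4 + 36*5/16
= 189/8

189/8


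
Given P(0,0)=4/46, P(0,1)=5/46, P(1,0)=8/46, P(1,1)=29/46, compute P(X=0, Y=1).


Read from table: P(X=0, Y=1) = 5/46

5/46


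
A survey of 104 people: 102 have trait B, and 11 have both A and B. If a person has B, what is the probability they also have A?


P(A|B) = P(A∩B)/P(B) = (11/104)/(102/104) = 11/102

11/102


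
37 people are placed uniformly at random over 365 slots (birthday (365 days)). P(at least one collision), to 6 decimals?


P(all different) = prod((365-i)/365 for i=0..36) = 0.151266
P(at least one match) = 1 - 0.151266 = 0.848734

0.848734


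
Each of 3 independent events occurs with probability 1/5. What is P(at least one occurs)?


P(at least one) = 1 - P(none)
P(none) = (1 - 1/5)^3 = (4/5)^3 = 64/125
P(at least one) = 1 - 64/125 = 61/125

61/125


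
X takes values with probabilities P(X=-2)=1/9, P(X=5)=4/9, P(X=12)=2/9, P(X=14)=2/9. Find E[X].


E[X] = sum(x * P(x))
= -2*1/9 + 5*4/9 + 12*2/9 + 14*2/9
= 70/9

70/9


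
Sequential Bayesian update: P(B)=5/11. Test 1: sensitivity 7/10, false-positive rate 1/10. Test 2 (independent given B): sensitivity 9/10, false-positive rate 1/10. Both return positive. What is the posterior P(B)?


After test 1: P(+) = 7/10*5/11 + 1/10*6/11 = 41/110
P(B|+) = (7/22)/(41/110) = 35/41
After test 2 (use post1 as new prior): P(+) = 9/10*35/41 + 1/10*6/41 = 321/410
P(B|+,+) = (63/82)/(321/410) = 105/107

105/107


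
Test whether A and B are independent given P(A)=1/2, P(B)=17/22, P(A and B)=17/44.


P(A)*P(B) = 1/2*17/22 = 17/44
P(A∩B) = 17/44, which equals P(A)P(B), so independent

Yes, A and B are independent


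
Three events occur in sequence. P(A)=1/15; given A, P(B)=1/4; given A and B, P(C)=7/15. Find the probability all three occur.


P(A∩B∩C) = P(A) * P(B|A) * P(C|A∩B)
= 1/15 * 1/4 * 7/15
= 1/60 * 7/15 = 7/900

7/900


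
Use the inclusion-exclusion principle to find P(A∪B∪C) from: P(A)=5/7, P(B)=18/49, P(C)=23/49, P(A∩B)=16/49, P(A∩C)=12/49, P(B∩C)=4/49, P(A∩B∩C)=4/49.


P(A∪B∪C) = P(A)+P(B)+P(C) - P(AB)-P(AC)-P(BC) + P(ABC)
= 5/7+18/49+23/49 - 16/49-12/49-4/49 + 4/49
= 48/49

48/49


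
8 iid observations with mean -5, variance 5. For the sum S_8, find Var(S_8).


By independence, Var(S_n) = n*Var(X_1) = 8*5 = 40

40


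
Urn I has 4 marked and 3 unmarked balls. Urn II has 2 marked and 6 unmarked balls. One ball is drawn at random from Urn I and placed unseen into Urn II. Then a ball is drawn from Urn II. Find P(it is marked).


P(transfer marked) = 4/7; P(transfer unmarked) = 3/7
If marked transferred: Urn II has 3 marked of 9, so P(marked|marked moved) = 1/3
If unmarked transferred: Urn II has 2 marked of 9, so P(marked|unmarked moved) = 2/9
By total probability: P(marked) = 4/7*1/3 + 3/7*2/9 = 2/7

2/7


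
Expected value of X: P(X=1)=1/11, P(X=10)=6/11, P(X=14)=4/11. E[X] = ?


E[X] = sum(x * P(x))
= 1*1/11 + 10*6/11 + 14*4/11
= 117/11

117/11


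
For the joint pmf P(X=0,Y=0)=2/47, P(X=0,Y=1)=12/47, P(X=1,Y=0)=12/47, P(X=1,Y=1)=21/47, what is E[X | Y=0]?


P(Y=0) = 14/47
E[X|Y=0] = (0*2 + 1*12)/14 = 12/14 = 6/7

6/7


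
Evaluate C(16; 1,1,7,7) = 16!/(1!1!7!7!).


16! = 20922789888000
Denominator: 1!=1 * 1!=1 * 7!=5040 * 7!=5040
Coefficient = 20922789888000 / 25401600 = 823680

823680


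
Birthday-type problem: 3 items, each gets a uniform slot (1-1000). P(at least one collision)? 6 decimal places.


P(all different) = prod((1000-i)/1000 for i=0..2) = 0.997002
P(at least one match) = 1 - 0.997002 = 0.002998

0.002998


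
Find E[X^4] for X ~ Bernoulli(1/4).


For Bernoulli: X in {0,1}
E[X^4] = 0^4*(1-1/4) + 1^4*1/4 = 1/4

1/4


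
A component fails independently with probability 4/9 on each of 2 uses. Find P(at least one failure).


P(at least one) = 1 - P(none)
P(none) = (1 - 4/9)^2 = (5/9)^2 = 25/81
P(at least one) = 1 - 25/81 = 56/81

56/81


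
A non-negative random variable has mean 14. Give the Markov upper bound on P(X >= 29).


Markov: P(X >= a) <= E[X]/a
P(X >= 29) <= 14/29

14/29


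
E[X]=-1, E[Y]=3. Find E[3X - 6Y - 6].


E[3X - 6Y - 6] = 3*E[X] - 6*E[Y] - 6
= (3)*(-1) + (-6)*(3) + (-6)
= -3 - 18 - 6 = -27

-27


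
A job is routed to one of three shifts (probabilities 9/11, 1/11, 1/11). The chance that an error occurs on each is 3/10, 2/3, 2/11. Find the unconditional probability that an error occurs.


P(A) = P(A|B1)P(B1) + P(A|B2)P(B2) + P(A|B3)P(B3)
= 3/10*9/11 + 2/3*1/11 + 2/11*1/11
= 27/110 + 2/33 + 2/121 = 1171/3630

1171/3630


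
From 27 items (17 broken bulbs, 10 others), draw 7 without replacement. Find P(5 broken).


P(X=5) = C(17,5)*C(10,2) / C(27,7)
= 6188*45 / 888030
= 278460/888030 = 238/759

238/759


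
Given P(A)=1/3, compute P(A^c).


P(A') = 1 - P(A) = 1 - 1/3 = 2/3

2/3


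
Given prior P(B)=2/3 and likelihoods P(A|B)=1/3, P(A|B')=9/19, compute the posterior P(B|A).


P(A) = P(A|B)P(B) + P(A|B')P(B') = 1/3*2/3 + 9/19*1/3 = 65/171
P(B|A) = P(A|B)P(B)/P(A) = (2/9)/(65/171) = 38/65

38/65


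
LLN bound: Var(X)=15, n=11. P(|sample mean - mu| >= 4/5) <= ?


Var(Xbar) = Var(X)/n = 15/11
Chebyshev: P(|Xbar-mu| >= 4/5) <= Var(Xbar)/(4/5)^2 = (15/11)/(16/25) = 375/176
Bound exceeds 1, so trivial bound: 1

1


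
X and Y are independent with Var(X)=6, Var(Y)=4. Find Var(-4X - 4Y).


Independence => Cov(X,Y)=0
Var(-4X - 4Y) = (-4)^2*Var(X) + (-4)^2*Var(Y)
= 16*6 + 16*4 = 160

160


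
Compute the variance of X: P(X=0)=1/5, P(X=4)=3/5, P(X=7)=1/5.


E[X] = 19/5, E[X^2] = 97/5
Var(X) = E[X^2] - (E[X])^2 = 97/5 - (19/5)^2 = 124/25

124/25


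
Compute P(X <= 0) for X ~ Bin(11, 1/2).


P(X<=0) = P(X=0)
= 1/2048
= 1/2048

1/2048


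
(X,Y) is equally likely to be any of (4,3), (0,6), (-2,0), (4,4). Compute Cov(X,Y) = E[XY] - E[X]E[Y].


E[X]=3/2, E[Y]=13/4, E[XY]=7
Cov(X,Y) = E[XY] - E[X]E[Y] = 7 - 3/2*13/4 = 17/8

17/8


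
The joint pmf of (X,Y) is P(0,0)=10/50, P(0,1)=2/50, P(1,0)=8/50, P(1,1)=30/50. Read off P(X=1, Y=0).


Read from table: P(X=1, Y=0) = 8/50 = 4/25

4/25


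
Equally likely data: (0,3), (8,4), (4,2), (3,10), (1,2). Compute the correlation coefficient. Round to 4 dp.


Cov(X,Y) = 0.9600, Var(X) = 7.7600, Var(Y) = 8.9600
rho = Cov/(sqrt(VarX)*sqrt(VarY)) = 0.1151

0.1151


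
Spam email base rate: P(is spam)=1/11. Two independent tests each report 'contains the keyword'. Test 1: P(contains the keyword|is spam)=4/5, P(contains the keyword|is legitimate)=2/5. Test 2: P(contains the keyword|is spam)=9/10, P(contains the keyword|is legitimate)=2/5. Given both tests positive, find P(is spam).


After test 1: P(+) = 4/5*1/11 + 2/5*10/11 = 24/55
P(B|+) = (4/55)/(24/55) = 1/6
After test 2 (use post1 as new prior): P(+) = 9/10*1/6 + 2/5*5/6 = 29/60
P(B|+,+) = (3/20)/(29/60) = 9/29

9/29


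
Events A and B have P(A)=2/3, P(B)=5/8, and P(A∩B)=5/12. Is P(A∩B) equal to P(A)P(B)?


P(A)*P(B) = 2/3*5/8 = 5/12
P(A∩B) = 5/12, which equals P(A)P(B), so independent

Yes, A and B are independent


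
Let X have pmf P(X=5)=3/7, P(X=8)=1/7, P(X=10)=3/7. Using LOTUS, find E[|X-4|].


E[|X-4|] = sum(g(x)*P(x))
= 1*3/7 + 4*1/7 + 6*3/7
= 25/7

25/7


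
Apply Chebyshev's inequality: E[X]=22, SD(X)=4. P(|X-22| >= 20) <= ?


k = 20/4 = 5
Chebyshev: P(|X-mu| >= k*sigma) <= 1/k^2 = 1/5^2 = 1/25

1/25


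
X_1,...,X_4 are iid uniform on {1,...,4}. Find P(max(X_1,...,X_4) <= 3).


P(max <= 3) = P(all X_i <= 3) = (P(X_1 <= 3))^4
= (3/4)^4 = 81/256

81/256


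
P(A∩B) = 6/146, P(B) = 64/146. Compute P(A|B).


P(A|B) = P(A∩B)/P(B) = (6/146)/(64/146) = 6/64 = 3/32

3/32


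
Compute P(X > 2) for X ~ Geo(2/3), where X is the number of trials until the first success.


P(X > 2) = P(first 2 trials all fail) = (1-p)^2 = (1/3)^2 = 1/9

1/9


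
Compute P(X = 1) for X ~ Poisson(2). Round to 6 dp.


P(X=1) = e^(-2) * 2^1 / 1!
≈ 0.1353352832 * 2 / 1
≈ 0.270671

0.270671


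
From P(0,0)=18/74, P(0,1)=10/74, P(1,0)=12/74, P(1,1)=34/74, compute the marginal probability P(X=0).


P(X=0) = P(0,0)+P(0,1) = 18/74 + 10/74 = 28/74 = 14/37

14/37


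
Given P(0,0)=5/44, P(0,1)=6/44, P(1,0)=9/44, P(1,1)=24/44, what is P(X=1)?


P(X=1) = P(1,0)+P(1,1) = 9/44 + 24/44 = 33/44 = 3/4

3/4


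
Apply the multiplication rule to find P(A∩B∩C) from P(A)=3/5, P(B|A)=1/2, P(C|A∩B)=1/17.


P(A∩B∩C) = P(A) * P(B|A) * P(C|A∩B)
= 3/5 * 1/2 * 1/17
= 3/10 * 1/17 = 3/170

3/170


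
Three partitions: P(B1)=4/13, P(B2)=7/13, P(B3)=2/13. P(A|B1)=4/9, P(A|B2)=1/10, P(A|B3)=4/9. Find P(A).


P(A) = P(A|B1)P(B1) + P(A|B2)P(B2) + P(A|B3)P(B3)
= 4/9*4/13 + 1/10*7/13 + 4/9*2/13
= 16/117 + 7/130 + 8/117 = 101/390

101/390


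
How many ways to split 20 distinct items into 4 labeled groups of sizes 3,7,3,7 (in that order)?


20! = 2432902008176640000
Denominator: 3!=6 * 7!=5040 * 3!=6 * 7!=5040
Coefficient = 2432902008176640000 / 914457600 = 2660486400

2660486400


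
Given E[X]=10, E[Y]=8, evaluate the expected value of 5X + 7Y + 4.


E[5X + 7Y + 4] = 5*E[X] + 7*E[Y] + 4
= (5)*(10) + (7)*(8) + (4)
= 50 + 56 + 4 = 110

110


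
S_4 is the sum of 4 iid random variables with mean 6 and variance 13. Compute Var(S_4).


By independence, Var(S_n) = n*Var(X_1) = 4*13 = 52

52


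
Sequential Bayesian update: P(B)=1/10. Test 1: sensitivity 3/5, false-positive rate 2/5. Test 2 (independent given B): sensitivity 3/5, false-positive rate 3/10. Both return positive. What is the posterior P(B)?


After test 1: P(+) = 3/5*1/10 + 2/5*9/10 = 21/50
P(B|+) = (3/50)/(21/50) = 1/7
After test 2 (use post1 as new prior): P(+) = 3/5*1/7 + 3/10*6/7 = 12/35
P(B|+,+) = (3/35)/(12/35) = 1/4

1/4


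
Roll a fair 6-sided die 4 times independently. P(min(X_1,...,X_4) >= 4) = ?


P(min >= 4) = P(all X_i >= 4) = (P(X_1 >= 4))^4
= (3/6)^4 = (1/2)^4 = 1/16

1/16


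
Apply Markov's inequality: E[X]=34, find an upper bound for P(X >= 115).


Markov: P(X >= a) <= E[X]/a
P(X >= 115) <= 34/115

34/115


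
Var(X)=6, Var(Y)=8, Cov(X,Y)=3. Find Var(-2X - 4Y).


Var(-2X - 4Y) = (-2)^2*Var(X) + (-4)^2*Var(Y) + 2*(-2)*(-4)*Cov(X,Y)
= 4*6 + 16*8 + 16*3
= 24 + 128 + 48 = 200

200


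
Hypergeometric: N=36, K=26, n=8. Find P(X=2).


P(X=2) = C(26,2)*C(10,6) / C(36,8)
= 325*210 / 30260340
= 68250/30260340 = 2275/1008678

2275/1008678


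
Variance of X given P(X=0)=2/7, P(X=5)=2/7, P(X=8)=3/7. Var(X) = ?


E[X] = 34/7, E[X^2] = 242/7
Var(X) = E[X^2] - (E[X])^2 = 242/7 - (34/7)^2 = 538/49

538/49


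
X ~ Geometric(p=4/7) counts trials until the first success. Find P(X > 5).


P(X > 5) = P(first 5 trials all fail) = (1-p)^5 = (3/7)^5 = 243/16807

243/16807


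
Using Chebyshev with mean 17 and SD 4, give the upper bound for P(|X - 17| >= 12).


k = 12/4 = 3
Chebyshev: P(|X-mu| >= k*sigma) <= 1/k^2 = 1/3^2 = 1/9

1/9


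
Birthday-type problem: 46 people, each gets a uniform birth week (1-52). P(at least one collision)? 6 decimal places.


P(all different) = prod((52-i)/52 for i=0..45) = 0.000000
P(at least one match) = 1 - 0.000000 = 1.000000

1.000000


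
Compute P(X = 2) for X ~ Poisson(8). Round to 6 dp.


P(X=2) = e^(-8) * 8^2 / 2!
≈ 0.0003354626279 * 64 / 2
≈ 0.010735

0.010735


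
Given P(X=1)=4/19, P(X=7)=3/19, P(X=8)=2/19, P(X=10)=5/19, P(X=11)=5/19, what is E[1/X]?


E[1/X] = sum(g(x)*P(x))
= 1*4/19 + 1/7*3/19 + 1/8*2/19 + 1/10*5/19 + 1/11*5/19
= 1735/5852

1735/5852


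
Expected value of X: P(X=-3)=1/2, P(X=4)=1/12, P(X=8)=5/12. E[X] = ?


E[X] = sum(x * P(x))
= -3*1/2 + 4*1/12 + 8*5/12
= 13/6

13/6


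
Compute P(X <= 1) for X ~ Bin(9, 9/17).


P(X<=1) = P(X=0) + P(X=1)
= 134217728/118587876497 + 1358954496/118587876497
= 1493172224/118587876497

1493172224/118587876497


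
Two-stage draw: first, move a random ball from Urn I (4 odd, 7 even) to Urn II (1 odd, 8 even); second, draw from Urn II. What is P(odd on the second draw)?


P(transfer odd) = 4/11; P(transfer even) = 7/11
If odd transferred: Urn II has 2 odd of 10, so P(odd|odd moved) = 1/5
If even transferred: Urn II has 1 odd of 10, so P(odd|even moved) = 1/10
By total probability: P(odd) = 4/11*1/5 + 7/11*1/10 = 3/22

3/22


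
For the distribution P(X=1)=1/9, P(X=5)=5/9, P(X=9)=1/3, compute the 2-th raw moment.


E[X^2] = sum(x^2 * P(x))
= 1*1/9 + 25*5/9 + 81*1/3
= 41

41


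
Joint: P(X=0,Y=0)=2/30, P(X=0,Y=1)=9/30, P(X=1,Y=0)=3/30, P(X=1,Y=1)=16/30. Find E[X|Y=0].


P(Y=0) = 5/30
E[X|Y=0] = (0*2 + 1*3)/5 = 3/5

3/5


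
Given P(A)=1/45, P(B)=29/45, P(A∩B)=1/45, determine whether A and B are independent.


P(A)*P(B) = 1/45*29/45 = 29/2025
P(A∩B) = 1/45 != 29/2025, so not independent

No, A and B are not independent


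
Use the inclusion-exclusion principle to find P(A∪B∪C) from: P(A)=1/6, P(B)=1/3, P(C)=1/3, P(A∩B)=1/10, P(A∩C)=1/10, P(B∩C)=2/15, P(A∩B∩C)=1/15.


P(A∪B∪C) = P(A)+P(B)+P(C) - P(AB)-P(AC)-P(BC) + P(ABC)
= 1/6+1/3+1/3 - 1/10-1/10-2/15 + 1/15
= 17/30

17/30


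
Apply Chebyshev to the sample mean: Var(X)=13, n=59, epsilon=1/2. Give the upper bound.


Var(Xbar) = Var(X)/n = 13/59
Chebyshev: P(|Xbar-mu| >= 1/2) <= Var(Xbar)/(1/2)^2 = (13/59)/(1/4) = 52/59

52/59


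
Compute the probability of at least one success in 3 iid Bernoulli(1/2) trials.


P(at least one) = 1 - P(none)
P(none) = (1 - 1/2)^3 = (1/2)^3 = 1/8
P(at least one) = 1 - 1/8 = 7/8

7/8


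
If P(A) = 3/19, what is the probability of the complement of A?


P(A') = 1 - P(A) = 1 - 3/19 = 16/19

16/19


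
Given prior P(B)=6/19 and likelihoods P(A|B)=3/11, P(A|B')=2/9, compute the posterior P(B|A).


P(A) = P(A|B)P(B) + P(A|B')P(B') = 3/11*6/19 + 2/9*13/19 = 448/1881
P(B|A) = P(A|B)P(B)/P(A) = (18/209)/(448/1881) = 81/224

81/224


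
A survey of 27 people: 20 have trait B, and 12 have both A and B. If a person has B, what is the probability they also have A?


P(A|B) = P(A∩B)/P(B) = (12/27)/(20/27) = 12/20 = 3/5

3/5


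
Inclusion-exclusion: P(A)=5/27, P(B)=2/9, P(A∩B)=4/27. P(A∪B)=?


P(A∪B) = P(A) + P(B) - P(A∩B)
= 5/27 + 2/9 - 4/27 = 7/27

7/27


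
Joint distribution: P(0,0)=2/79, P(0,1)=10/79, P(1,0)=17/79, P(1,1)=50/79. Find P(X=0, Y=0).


Read from table: P(X=0, Y=0) = 2/79

2/79


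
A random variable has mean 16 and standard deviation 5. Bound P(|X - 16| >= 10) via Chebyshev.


k = 10/5 = 2
Chebyshev: P(|X-mu| >= k*sigma) <= 1/k^2 = 1/2^2 = 1/4

1/4


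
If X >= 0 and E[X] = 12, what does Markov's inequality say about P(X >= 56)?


Markov: P(X >= a) <= E[X]/a
P(X >= 56) <= 12/56 = 3/14

3/14


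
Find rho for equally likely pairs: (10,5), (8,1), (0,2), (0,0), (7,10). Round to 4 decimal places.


Cov(X,Y) = 7.6000, Var(X) = 17.6000, Var(Y) = 13.0400
rho = Cov/(sqrt(VarX)*sqrt(VarY)) = 0.5017

0.5017


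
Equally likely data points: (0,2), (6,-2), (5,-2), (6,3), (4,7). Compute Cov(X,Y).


E[X]=21/5, E[Y]=8/5, E[XY]=24/5
Cov(X,Y) = E[XY] - E[X]E[Y] = 24/5 - 21/5*8/5 = -48/25

-48/25


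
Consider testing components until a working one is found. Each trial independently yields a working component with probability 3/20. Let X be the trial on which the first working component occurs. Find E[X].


For geometric (trials until first success), E[X] = 1/p = 1/(3/20) = 20/3

20/3


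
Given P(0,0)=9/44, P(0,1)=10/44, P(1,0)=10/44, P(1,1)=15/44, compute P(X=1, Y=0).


Read from table: P(X=1, Y=0) = 10/44 = 5/22

5/22


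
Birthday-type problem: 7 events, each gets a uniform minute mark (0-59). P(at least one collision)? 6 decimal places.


P(all different) = prod((60-i)/60 for i=0..6) = 0.695331
P(at least one match) = 1 - 0.695331 = 0.304669

0.304669


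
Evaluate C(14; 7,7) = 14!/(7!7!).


14! = 87178291200
Denominator: 7!=5040 * 7!=5040
Coefficient = 87178291200 / 25401600 = 3432

3432


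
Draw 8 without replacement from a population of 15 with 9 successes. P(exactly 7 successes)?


P(X=7) = C(9,7)*C(6,1) / C(15,8)
= 36*6 / 6435
= 216/6435 = 24/715

24/715


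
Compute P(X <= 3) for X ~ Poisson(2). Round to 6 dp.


P(X<=3) = e^(-2)*2^0/0! + e^(-2)*2^1/1! + e^(-2)*2^2/2! + e^(-2)*2^3/3!
≈ 0.1353352832 + 0.2706705665 + 0.2706705665 + 0.1804470443
= 0.8571234605
≈ 0.857123

0.857123


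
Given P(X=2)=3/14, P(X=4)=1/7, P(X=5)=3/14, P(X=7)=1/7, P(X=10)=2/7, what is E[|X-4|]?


E[|X-4|] = sum(g(x)*P(x))
= 2*3/14 + 0*1/7 + 1*3/14 + 3*1/7 + 6*2/7
= 39/14

39/14


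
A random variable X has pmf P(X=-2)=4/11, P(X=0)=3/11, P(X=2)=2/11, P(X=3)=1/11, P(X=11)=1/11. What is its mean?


E[X] = sum(x * P(x))
= -2*4/11 + 0*3/11 + 2*2/11 + 3*1/11 + 11*1/11
= 10/11

10/11


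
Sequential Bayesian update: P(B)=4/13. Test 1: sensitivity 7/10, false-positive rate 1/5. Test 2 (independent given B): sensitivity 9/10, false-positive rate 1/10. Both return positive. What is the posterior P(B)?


After test 1: P(+) = 7/10*4/13 + 1/5*9/13 = 23/65
P(B|+) = (14/65)/(23/65) = 14/23
After test 2 (use post1 as new prior): P(+) = 9/10*14/23 + 1/10*9/23 = 27/46
P(B|+,+) = (63/115)/(27/46) = 14/15

14/15


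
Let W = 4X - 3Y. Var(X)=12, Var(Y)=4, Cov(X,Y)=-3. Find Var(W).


Var(4X - 3Y) = 4^2*Var(X) + (-3)^2*Var(Y) + 2*4*(-3)*Cov(X,Y)
= 16*12 + 9*4 - 24*(-3)
= 192 + 36 + 72 = 300

300


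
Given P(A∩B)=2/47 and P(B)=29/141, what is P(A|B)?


P(A|B) = P(A∩B)/P(B) = (6/141)/(29/141) = 6/29

6/29


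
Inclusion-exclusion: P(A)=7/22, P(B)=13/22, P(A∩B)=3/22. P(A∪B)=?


P(A∪B) = P(A) + P(B) - P(A∩B)
= 7/22 + 13/22 - 3/22 = 17/22

17/22


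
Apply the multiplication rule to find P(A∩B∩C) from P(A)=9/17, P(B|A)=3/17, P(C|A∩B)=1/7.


P(A∩B∩C) = P(A) * P(B|A) * P(C|A∩B)
= 9/17 * 3/17 * 1/7
= 27/289 * 1/7 = 27/2023

27/2023


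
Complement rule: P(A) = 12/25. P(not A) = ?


P(A') = 1 - P(A) = 1 - 12/25 = 13/25

13/25


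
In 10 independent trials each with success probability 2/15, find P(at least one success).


P(at least one) = 1 - P(none)
P(none) = (1 - 2/15)^10 = (13/15)^10 = 137858491849/576650390625
P(at least one) = 1 - 137858491849/576650390625 = 438791898776/576650390625

438791898776/576650390625


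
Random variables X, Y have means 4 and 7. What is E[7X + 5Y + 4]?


E[7X + 5Y + 4] = 7*E[X] + 5*E[Y] + 4
= (7)*(4) + (5)*(7) + (4)
= 28 + 35 + 4 = 67

67


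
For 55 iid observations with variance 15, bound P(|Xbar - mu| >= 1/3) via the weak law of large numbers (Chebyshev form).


Var(Xbar) = Var(X)/n = 15/55
Chebyshev: P(|Xbar-mu| >= 1/3) <= Var(Xbar)/(1/3)^2 = (3/11)/(1/9) = 27/11
Bound exceeds 1, so trivial bound: 1

1


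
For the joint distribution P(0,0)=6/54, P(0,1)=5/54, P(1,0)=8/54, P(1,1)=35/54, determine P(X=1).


P(X=1) = P(1,0)+P(1,1) = 8/54 + 35/54 = 43/54

43/54


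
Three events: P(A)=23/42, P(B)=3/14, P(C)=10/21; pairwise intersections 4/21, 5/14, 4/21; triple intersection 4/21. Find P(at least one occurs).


P(A∪B∪C) = P(A)+P(B)+P(C) - P(AB)-P(AC)-P(BC) + P(ABC)
= 23/42+3/14+10/21 - 4/21-5/14-4/21 + 4/21
= 29/42

29/42


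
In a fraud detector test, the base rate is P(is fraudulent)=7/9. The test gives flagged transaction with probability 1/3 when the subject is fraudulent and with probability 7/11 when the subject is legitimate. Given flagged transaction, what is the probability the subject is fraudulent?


P(A) = P(A|B)P(B) + P(A|B')P(B') = 1/3*7/9 + 7/11*2/9 = 119/297
P(B|A) = P(A|B)P(B)/P(A) = (7/27)/(119/297) = 11/17

11/17


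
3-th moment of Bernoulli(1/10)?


For Bernoulli: X in {0,1}
E[X^3] = 0^3*(1-1/10) + 1^3*1/10 = 1/10

1/10


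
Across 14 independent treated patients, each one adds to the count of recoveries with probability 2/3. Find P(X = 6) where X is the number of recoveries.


P(X=6) = C(14,6) * p^6 * (1-p)^8
= 3003 * 64/729 * 1/6561
= 64064/1594323

64064/1594323


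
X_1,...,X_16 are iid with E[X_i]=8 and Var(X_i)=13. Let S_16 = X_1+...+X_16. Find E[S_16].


E[S_n] = n*E[X_1] = 16*8 = 128

128


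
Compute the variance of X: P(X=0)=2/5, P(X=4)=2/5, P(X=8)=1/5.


E[X] = 16/5, E[X^2] = 96/5
Var(X) = E[X^2] - (E[X])^2 = 96/5 - (16/5)^2 = 224/25

224/25


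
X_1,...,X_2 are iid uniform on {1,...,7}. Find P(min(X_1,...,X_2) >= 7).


P(min >= 7) = P(all X_i >= 7) = (P(X_1 >= 7))^2
= (1/7)^2 = 1/49

1/49


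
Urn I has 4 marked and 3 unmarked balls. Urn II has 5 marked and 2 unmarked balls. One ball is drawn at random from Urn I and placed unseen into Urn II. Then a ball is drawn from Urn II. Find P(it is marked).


P(transfer marked) = 4/7; P(transfer unmarked) = 3/7
If marked transferred: Urn II has 6 marked of 8, so P(marked|marked moved) = 3/4
If unmarked transferred: Urn II has 5 marked of 8, so P(marked|unmarked moved) = 5/8
By total probability: P(marked) = 4/7*3/4 + 3/7*5/8 = 39/56

39/56
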